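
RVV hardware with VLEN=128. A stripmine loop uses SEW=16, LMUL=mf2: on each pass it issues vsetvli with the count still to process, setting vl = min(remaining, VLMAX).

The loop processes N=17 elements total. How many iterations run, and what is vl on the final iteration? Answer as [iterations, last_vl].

lanes per group: 128·1/2/16 = 4
iterations = ceil(17/4) = 5; final-pass vl = 1

[iterations, last_vl] = [5, 1]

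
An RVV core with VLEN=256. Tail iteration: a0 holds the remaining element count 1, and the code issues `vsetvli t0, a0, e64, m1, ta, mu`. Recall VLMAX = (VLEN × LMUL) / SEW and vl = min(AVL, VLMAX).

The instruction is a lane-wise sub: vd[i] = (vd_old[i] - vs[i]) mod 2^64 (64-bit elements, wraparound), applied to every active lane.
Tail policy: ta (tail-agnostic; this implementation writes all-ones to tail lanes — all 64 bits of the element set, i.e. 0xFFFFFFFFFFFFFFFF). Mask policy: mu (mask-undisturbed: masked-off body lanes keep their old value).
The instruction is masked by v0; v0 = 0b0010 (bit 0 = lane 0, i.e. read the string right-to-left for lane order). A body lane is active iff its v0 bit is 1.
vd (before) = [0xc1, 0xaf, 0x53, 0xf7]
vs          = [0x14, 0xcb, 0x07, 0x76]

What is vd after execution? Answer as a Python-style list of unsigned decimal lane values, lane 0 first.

vd = [193, 18446744073709551615, 18446744073709551615, 18446744073709551615]

VLMAX = VLEN×LMUL/SEW = 256×1/64 = 4
vl = min(AVL, VLMAX) = min(1, 4) = 1
vd[0] mask-off/keep -> 0xc1
vd[1] tail/ones -> 0xffffffffffffffff
vd[2] tail/ones -> 0xffffffffffffffff
vd[3] tail/ones -> 0xffffffffffffffff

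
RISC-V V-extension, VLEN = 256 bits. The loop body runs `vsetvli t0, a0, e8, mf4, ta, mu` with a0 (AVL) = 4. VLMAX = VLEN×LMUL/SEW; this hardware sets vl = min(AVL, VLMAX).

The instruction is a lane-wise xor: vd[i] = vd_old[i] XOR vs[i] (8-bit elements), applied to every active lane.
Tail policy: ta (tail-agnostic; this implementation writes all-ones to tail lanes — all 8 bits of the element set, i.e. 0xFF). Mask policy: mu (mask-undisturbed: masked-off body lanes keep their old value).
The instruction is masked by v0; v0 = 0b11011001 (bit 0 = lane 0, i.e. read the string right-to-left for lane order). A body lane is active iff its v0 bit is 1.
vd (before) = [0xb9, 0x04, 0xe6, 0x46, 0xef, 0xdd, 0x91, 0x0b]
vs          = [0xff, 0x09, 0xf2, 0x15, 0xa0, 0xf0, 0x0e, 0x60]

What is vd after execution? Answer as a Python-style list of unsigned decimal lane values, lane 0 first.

vd = [70, 4, 230, 83, 255, 255, 255, 255]

lanes per group: 256·1/4/8 = 8
vl ← min(4, 8) = 4
lane  0: xor(0xb9,0xff) ⇒ 0x46
lane  1: mask-off/keep ⇒ 0x04
lane  2: mask-off/keep ⇒ 0xe6
lane  3: xor(0x46,0x15) ⇒ 0x53
lane  4: tail/ones ⇒ 0xff
lane  5: tail/ones ⇒ 0xff
lane  6: tail/ones ⇒ 0xff
lane  7: tail/ones ⇒ 0xff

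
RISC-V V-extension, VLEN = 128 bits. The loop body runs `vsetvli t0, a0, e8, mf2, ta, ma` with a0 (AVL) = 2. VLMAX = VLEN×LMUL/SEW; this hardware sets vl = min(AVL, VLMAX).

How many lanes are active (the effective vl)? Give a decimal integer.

vl = 2

VLMAX = (128 × 1/2) / 8 = 8 lanes
AVL=2 ≤ VLMAX=8, so vl = 2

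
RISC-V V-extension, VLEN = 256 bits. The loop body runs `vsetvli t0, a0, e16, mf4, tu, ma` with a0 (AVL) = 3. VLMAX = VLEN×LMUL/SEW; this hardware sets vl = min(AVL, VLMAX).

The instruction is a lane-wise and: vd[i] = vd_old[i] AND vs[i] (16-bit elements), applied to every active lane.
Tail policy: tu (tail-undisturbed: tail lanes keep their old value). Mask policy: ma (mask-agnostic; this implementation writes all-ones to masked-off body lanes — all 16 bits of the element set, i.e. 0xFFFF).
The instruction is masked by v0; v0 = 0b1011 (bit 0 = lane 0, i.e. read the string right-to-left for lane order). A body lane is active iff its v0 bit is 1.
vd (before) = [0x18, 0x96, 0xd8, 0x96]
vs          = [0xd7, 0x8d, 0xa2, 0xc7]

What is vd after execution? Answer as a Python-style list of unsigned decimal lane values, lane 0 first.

vd = [16, 132, 65535, 150]

lanes per group: 256·1/4/16 = 4
vl ← min(3, 4) = 3
[0] and(0x18,0xd7) = 0x10
[1] and(0x96,0x8d) = 0x84
[2] mask-off/ones = 0xffff
[3] tail/keep = 0x96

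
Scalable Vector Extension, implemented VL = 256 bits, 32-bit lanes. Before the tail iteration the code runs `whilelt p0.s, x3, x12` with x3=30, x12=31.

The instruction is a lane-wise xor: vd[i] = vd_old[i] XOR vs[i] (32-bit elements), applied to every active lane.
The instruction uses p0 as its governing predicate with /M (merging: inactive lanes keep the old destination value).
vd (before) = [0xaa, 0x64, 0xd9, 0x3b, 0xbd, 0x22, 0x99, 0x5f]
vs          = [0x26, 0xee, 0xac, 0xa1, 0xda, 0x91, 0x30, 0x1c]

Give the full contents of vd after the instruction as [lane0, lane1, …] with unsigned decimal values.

vd = [140, 100, 217, 59, 189, 34, 153, 95]

lane count: 256 div 32 = 8
whilelt: lane j active iff 30+j < 31 → j < 1 → 1 active
vd[0] xor(0xaa,0x26) -> 0x8c
vd[1] tail/keep -> 0x64
vd[2] tail/keep -> 0xd9
vd[3] tail/keep -> 0x3b
vd[4] tail/keep -> 0xbd
vd[5] tail/keep -> 0x22
vd[6] tail/keep -> 0x99
vd[7] tail/keep -> 0x5f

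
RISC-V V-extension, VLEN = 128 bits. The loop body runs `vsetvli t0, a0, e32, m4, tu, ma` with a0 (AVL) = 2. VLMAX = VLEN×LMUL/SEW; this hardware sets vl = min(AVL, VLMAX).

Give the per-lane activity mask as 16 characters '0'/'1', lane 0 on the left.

predicate = 1100000000000000

VLMAX = (128 × 4) / 32 = 16 lanes
AVL=2 ≤ VLMAX=16, so vl = 2
bits (lane 0 leftmost): 1100000000000000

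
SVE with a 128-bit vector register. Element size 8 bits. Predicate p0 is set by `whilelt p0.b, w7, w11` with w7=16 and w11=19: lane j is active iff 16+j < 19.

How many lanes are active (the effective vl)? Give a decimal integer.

vl = 3

128-bit reg / 8-bit elem → 16 lanes
whilelt: lane j active iff 16+j < 19 → j < 3 → 3 active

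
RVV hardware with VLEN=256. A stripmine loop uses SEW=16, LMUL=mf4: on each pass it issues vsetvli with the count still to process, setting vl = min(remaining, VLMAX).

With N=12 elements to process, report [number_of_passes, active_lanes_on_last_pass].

VLMAX = (256 × 1/4) / 16 = 4 lanes
N=12: ⌈12/4⌉ = 3 iters; last vl = 12 − 2×4 = 4

[iterations, last_vl] = [3, 4]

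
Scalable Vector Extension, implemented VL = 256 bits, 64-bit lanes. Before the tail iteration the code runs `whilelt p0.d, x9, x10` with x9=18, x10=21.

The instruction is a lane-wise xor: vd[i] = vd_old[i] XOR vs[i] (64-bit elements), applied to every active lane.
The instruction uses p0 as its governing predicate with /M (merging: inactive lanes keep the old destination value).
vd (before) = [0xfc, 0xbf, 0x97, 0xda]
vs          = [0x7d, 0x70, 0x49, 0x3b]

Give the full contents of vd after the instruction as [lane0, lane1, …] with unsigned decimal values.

vd = [129, 207, 222, 218]

256-bit reg / 64-bit elem → 4 lanes
active while 18+j < 21, i.e. j ∈ [0,3) capped at 4 ⇒ 3
vd[0] xor(0xfc,0x7d) -> 0x81
vd[1] xor(0xbf,0x70) -> 0xcf
vd[2] xor(0x97,0x49) -> 0xde
vd[3] tail/keep -> 0xda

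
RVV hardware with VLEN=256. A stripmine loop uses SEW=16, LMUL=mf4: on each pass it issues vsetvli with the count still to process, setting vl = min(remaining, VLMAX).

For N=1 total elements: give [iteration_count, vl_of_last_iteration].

VLMAX = VLEN×LMUL/SEW = 256×1/4/16 = 4
N=1: ⌈1/4⌉ = 1 iters; last vl = 1 − 0×4 = 1

[iterations, last_vl] = [1, 1]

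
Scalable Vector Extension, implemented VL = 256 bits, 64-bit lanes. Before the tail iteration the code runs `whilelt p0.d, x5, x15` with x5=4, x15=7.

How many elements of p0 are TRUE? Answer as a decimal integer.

lane count: 256 div 64 = 4
p0[j] = (4+j < 7); true for j=0..2 → 3 lanes set

vl = 3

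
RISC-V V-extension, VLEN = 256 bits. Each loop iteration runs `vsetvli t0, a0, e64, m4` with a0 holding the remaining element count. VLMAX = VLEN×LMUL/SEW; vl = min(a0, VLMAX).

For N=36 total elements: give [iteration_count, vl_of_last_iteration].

VLMAX = (256 × 4) / 64 = 16 lanes
36 elements at 16/iter → 3 passes, remainder 4 on the last

[iterations, last_vl] = [3, 4]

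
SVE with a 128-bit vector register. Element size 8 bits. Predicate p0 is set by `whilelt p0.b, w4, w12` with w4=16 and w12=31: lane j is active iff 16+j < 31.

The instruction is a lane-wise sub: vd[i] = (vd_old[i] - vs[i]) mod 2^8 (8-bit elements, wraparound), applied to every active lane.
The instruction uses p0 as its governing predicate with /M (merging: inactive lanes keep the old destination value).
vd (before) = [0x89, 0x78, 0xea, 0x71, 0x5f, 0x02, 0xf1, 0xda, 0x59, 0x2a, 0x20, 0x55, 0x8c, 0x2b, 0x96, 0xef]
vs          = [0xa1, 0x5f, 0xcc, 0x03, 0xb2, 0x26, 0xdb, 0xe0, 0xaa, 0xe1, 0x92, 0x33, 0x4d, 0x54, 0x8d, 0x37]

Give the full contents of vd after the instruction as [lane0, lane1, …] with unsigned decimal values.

vd = [232, 25, 30, 110, 173, 220, 22, 250, 175, 73, 142, 34, 63, 215, 9, 239]

lane count: 128 div 8 = 16
p0[j] = (16+j < 31); true for j=0..14 → 15 lanes set
lane  0: sub(0x89,0xa1) ⇒ 0xe8
lane  1: sub(0x78,0x5f) ⇒ 0x19
lane  2: sub(0xea,0xcc) ⇒ 0x1e
lane  3: sub(0x71,0x03) ⇒ 0x6e
lane  4: sub(0x5f,0xb2) ⇒ 0xad
lane  5: sub(0x02,0x26) ⇒ 0xdc
lane  6: sub(0xf1,0xdb) ⇒ 0x16
lane  7: sub(0xda,0xe0) ⇒ 0xfa
lane  8: sub(0x59,0xaa) ⇒ 0xaf
lane  9: sub(0x2a,0xe1) ⇒ 0x49
lane 10: sub(0x20,0x92) ⇒ 0x8e
lane 11: sub(0x55,0x33) ⇒ 0x22
lane 12: sub(0x8c,0x4d) ⇒ 0x3f
lane 13: sub(0x2b,0x54) ⇒ 0xd7
lane 14: sub(0x96,0x8d) ⇒ 0x09
lane 15: tail/keep ⇒ 0xef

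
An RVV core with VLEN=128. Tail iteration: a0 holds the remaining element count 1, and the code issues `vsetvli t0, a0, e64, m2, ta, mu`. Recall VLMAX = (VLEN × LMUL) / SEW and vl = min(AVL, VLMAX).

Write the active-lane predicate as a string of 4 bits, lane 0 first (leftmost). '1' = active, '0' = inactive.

VLMAX = (128 × 2) / 64 = 4 lanes
AVL=1 ≤ VLMAX=4, so vl = 1
bits (lane 0 leftmost): 1000

predicate = 1000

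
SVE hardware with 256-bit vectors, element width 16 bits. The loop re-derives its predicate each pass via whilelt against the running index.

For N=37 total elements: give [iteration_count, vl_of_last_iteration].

lane count: 256 div 16 = 16
N=37: ⌈37/16⌉ = 3 iters; last vl = 37 − 2×16 = 5

[iterations, last_vl] = [3, 5]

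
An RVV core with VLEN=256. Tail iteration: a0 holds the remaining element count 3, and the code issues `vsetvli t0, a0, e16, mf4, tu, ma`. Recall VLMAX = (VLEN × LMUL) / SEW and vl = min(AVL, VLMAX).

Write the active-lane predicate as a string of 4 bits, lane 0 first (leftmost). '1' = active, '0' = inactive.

VLMAX = (256 × 1/4) / 16 = 4 lanes
vl = min(AVL, VLMAX) = min(3, 4) = 3
bits (lane 0 leftmost): 1110

predicate = 1110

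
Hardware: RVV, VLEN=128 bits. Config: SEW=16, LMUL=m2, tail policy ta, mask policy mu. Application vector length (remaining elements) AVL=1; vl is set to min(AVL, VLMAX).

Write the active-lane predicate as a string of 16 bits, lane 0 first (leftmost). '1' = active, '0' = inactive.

VLMAX = (128 × 2) / 16 = 16 lanes
vl ← min(1, 16) = 1
bits (lane 0 leftmost): 1000000000000000

predicate = 1000000000000000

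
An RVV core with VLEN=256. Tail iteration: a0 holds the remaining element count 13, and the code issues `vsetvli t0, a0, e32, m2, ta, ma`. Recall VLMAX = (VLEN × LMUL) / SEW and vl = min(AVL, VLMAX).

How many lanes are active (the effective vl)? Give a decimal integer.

vl = 13

VLMAX = (256 × 2) / 32 = 16 lanes
vl ← min(13, 16) = 13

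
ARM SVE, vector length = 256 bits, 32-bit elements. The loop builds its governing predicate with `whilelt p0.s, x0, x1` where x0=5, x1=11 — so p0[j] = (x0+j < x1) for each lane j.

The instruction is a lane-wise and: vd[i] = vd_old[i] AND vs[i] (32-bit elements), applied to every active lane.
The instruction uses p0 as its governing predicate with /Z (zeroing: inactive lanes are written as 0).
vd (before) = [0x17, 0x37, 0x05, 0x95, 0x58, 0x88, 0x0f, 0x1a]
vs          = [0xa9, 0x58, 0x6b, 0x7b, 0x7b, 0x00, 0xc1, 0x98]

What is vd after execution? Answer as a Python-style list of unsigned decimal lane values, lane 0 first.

vd = [1, 16, 1, 17, 88, 0, 0, 0]

register lanes = 256/32 = 8
whilelt: lane j active iff 5+j < 11 → j < 6 → 6 active
vd[0] and(0x17,0xa9) -> 0x01
vd[1] and(0x37,0x58) -> 0x10
vd[2] and(0x05,0x6b) -> 0x01
vd[3] and(0x95,0x7b) -> 0x11
vd[4] and(0x58,0x7b) -> 0x58
vd[5] and(0x88,0x00) -> 0x00
vd[6] tail/zero -> 0x00
vd[7] tail/zero -> 0x00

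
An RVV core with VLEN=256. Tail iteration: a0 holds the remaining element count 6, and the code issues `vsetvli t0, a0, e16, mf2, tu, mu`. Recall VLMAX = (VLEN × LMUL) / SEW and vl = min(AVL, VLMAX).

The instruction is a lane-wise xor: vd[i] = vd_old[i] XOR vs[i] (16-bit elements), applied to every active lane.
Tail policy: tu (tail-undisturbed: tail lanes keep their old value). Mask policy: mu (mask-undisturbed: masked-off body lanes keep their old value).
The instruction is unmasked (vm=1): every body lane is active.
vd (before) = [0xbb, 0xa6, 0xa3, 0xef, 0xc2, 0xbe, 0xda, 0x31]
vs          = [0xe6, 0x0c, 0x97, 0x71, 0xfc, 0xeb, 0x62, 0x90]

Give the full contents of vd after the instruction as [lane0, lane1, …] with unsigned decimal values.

VLMAX = (256 × 1/2) / 16 = 8 lanes
vl = min(AVL, VLMAX) = min(6, 8) = 6
lane  0: xor(0xbb,0xe6) ⇒ 0x5d
lane  1: xor(0xa6,0x0c) ⇒ 0xaa
lane  2: xor(0xa3,0x97) ⇒ 0x34
lane  3: xor(0xef,0x71) ⇒ 0x9e
lane  4: xor(0xc2,0xfc) ⇒ 0x3e
lane  5: xor(0xbe,0xeb) ⇒ 0x55
lane  6: tail/keep ⇒ 0xda
lane  7: tail/keep ⇒ 0x31

vd = [93, 170, 52, 158, 62, 85, 218, 49]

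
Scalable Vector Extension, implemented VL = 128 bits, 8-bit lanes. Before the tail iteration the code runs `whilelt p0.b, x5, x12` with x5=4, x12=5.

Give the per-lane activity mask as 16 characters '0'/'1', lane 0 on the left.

predicate = 1000000000000000

lane count: 128 div 8 = 16
p0[j] = (4+j < 5); true for j=0..0 → 1 lanes set
bits (lane 0 leftmost): 1000000000000000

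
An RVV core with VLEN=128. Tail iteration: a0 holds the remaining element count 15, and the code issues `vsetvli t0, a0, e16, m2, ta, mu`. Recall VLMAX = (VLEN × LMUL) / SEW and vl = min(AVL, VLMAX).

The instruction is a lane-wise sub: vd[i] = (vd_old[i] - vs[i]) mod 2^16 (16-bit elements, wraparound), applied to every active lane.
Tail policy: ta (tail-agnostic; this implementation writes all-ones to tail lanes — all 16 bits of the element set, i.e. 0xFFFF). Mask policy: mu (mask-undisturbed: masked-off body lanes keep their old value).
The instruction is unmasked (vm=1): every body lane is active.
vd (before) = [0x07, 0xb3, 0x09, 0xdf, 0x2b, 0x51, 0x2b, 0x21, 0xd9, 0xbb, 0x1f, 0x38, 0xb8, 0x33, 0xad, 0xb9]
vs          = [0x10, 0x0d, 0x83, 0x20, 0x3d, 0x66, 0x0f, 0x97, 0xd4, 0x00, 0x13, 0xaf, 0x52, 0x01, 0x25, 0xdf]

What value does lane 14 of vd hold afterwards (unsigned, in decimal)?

vd[14] = 136

VLMAX = VLEN×LMUL/SEW = 128×2/16 = 16
AVL=15 ≤ VLMAX=16, so vl = 15
[0] sub(0x07,0x10) = 0xfff7
[1] sub(0xb3,0x0d) = 0xa6
[2] sub(0x09,0x83) = 0xff86
[3] sub(0xdf,0x20) = 0xbf
[4] sub(0x2b,0x3d) = 0xffee
[5] sub(0x51,0x66) = 0xffeb
[6] sub(0x2b,0x0f) = 0x1c
[7] sub(0x21,0x97) = 0xff8a
[8] sub(0xd9,0xd4) = 0x05
[9] sub(0xbb,0x00) = 0xbb
[10] sub(0x1f,0x13) = 0x0c
[11] sub(0x38,0xaf) = 0xff89
[12] sub(0xb8,0x52) = 0x66
[13] sub(0x33,0x01) = 0x32
[14] sub(0xad,0x25) = 0x88
[15] tail/ones = 0xffff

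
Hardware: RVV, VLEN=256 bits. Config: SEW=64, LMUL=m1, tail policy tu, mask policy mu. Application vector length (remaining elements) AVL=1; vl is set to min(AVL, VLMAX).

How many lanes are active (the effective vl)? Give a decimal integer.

vl = 1

VLMAX = (256 × 1) / 64 = 4 lanes
vl ← min(1, 4) = 1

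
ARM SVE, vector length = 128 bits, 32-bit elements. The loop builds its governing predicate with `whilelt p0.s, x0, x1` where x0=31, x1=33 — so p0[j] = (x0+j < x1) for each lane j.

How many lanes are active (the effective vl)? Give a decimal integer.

128-bit reg / 32-bit elem → 4 lanes
whilelt: lane j active iff 31+j < 33 → j < 2 → 2 active

vl = 2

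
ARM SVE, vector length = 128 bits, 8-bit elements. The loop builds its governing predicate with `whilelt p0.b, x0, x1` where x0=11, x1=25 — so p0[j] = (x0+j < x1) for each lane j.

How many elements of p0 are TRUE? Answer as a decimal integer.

register lanes = 128/8 = 16
active while 11+j < 25, i.e. j ∈ [0,14) capped at 16 ⇒ 14

vl = 14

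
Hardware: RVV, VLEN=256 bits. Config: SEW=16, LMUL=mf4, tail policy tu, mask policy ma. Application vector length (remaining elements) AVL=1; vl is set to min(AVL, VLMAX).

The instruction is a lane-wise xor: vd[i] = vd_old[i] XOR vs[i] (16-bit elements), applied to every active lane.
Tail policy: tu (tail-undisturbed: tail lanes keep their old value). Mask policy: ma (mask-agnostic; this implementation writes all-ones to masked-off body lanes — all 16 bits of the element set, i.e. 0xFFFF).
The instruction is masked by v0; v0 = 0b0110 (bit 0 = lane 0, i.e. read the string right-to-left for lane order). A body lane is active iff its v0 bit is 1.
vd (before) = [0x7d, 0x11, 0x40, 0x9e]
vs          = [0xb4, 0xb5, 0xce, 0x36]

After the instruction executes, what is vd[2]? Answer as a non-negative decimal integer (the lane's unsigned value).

vd[2] = 64

VLMAX = (256 × 1/4) / 16 = 4 lanes
vl ← min(1, 4) = 1
  i=0: mask-off/ones → 65535
  i=1: tail/keep → 17
  i=2: tail/keep → 64
  i=3: tail/keep → 158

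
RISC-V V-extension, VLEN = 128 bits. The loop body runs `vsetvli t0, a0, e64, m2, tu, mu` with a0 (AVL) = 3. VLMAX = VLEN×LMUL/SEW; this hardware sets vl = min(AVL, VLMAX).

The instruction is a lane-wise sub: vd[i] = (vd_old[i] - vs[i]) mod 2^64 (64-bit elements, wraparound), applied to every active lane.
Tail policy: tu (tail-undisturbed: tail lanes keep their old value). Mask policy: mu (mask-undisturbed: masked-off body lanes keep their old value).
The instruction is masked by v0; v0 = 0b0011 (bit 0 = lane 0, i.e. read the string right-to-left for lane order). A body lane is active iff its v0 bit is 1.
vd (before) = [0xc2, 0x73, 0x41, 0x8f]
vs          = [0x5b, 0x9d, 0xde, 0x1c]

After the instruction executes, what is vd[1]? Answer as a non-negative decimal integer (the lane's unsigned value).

VLMAX = (128 × 2) / 64 = 4 lanes
vl = min(AVL, VLMAX) = min(3, 4) = 3
[0] sub(0xc2,0x5b) = 0x67
[1] sub(0x73,0x9d) = 0xffffffffffffffd6
[2] mask-off/keep = 0x41
[3] tail/keep = 0x8f

vd[1] = 18446744073709551574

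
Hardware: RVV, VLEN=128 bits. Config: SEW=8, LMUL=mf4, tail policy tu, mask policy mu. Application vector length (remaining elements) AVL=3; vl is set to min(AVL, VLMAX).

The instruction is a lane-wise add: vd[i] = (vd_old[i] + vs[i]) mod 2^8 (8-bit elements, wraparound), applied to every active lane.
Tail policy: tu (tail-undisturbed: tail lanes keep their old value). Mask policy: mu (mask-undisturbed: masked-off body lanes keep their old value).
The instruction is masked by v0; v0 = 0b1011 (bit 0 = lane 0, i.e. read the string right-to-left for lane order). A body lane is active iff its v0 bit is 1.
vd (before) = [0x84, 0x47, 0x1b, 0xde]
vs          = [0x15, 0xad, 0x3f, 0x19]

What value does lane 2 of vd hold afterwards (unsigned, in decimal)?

vd[2] = 27

VLMAX = VLEN×LMUL/SEW = 128×1/4/8 = 4
AVL=3 ≤ VLMAX=4, so vl = 3
  i=0: add(0x84,0x15) → 153
  i=1: add(0x47,0xad) → 244
  i=2: mask-off/keep → 27
  i=3: tail/keep → 222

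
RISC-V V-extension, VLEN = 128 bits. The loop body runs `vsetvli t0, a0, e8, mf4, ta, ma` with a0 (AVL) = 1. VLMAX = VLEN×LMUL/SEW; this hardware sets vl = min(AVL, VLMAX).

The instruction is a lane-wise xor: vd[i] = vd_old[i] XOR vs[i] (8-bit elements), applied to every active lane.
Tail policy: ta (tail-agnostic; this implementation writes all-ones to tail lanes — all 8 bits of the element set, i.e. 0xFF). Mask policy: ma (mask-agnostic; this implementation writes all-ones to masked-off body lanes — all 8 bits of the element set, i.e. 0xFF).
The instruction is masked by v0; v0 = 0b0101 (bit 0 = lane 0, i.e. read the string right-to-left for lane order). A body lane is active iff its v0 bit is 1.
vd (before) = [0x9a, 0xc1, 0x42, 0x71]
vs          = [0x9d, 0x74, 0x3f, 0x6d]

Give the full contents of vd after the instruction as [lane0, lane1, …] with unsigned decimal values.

VLMAX = (128 × 1/4) / 8 = 4 lanes
vl = min(AVL, VLMAX) = min(1, 4) = 1
[0] xor(0x9a,0x9d) = 0x07
[1] tail/ones = 0xff
[2] tail/ones = 0xff
[3] tail/ones = 0xff

vd = [7, 255, 255, 255]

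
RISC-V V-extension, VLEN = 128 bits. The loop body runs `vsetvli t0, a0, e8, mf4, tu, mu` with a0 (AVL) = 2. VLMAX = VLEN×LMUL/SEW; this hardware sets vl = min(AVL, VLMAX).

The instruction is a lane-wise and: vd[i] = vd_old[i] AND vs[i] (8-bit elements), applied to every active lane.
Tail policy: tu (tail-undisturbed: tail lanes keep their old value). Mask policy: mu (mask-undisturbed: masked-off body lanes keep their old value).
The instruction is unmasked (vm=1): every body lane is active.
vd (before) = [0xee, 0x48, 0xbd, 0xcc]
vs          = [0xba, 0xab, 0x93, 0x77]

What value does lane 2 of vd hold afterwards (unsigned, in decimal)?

VLMAX = VLEN×LMUL/SEW = 128×1/4/8 = 4
AVL=2 ≤ VLMAX=4, so vl = 2
[0] and(0xee,0xba) = 0xaa
[1] and(0x48,0xab) = 0x08
[2] tail/keep = 0xbd
[3] tail/keep = 0xcc

vd[2] = 189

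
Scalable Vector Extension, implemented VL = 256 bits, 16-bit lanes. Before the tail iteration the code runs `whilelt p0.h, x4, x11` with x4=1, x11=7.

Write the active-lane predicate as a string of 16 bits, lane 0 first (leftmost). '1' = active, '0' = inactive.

lane count: 256 div 16 = 16
p0[j] = (1+j < 7); true for j=0..5 → 6 lanes set
bits (lane 0 leftmost): 1111110000000000

predicate = 1111110000000000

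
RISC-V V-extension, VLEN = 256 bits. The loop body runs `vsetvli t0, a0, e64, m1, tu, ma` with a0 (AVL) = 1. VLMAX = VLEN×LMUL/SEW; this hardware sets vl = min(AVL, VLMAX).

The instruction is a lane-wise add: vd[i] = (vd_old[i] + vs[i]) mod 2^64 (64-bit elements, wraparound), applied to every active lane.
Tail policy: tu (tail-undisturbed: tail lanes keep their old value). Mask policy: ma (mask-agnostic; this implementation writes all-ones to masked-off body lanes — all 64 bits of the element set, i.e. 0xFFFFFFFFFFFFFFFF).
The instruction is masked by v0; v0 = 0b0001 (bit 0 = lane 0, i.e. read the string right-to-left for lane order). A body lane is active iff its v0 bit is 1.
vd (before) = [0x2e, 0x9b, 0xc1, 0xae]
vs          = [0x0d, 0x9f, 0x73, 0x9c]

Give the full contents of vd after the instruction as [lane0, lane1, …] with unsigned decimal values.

lanes per group: 256·1/64 = 4
vl ← min(1, 4) = 1
  i=0: add(0x2e,0x0d) → 59
  i=1: tail/keep → 155
  i=2: tail/keep → 193
  i=3: tail/keep → 174

vd = [59, 155, 193, 174]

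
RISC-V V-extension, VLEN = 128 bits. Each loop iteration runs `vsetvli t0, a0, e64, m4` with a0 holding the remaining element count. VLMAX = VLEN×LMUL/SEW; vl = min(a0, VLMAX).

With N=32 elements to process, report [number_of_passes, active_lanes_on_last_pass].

[iterations, last_vl] = [4, 8]

VLMAX = VLEN×LMUL/SEW = 128×4/64 = 8
32 elements at 8/iter → 4 passes, remainder 8 on the last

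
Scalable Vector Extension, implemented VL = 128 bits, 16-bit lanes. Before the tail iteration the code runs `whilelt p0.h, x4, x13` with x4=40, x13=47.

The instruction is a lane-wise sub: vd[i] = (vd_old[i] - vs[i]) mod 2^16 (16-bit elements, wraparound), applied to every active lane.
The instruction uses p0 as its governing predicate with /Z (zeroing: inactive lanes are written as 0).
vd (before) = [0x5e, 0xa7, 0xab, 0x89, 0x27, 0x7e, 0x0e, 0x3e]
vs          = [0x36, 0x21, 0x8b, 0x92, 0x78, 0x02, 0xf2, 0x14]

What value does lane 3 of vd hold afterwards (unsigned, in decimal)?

vd[3] = 65527

register lanes = 128/16 = 8
active while 40+j < 47, i.e. j ∈ [0,7) capped at 8 ⇒ 7
  i=0: sub(0x5e,0x36) → 40
  i=1: sub(0xa7,0x21) → 134
  i=2: sub(0xab,0x8b) → 32
  i=3: sub(0x89,0x92) → 65527
  i=4: sub(0x27,0x78) → 65455
  i=5: sub(0x7e,0x02) → 124
  i=6: sub(0x0e,0xf2) → 65308
  i=7: tail/zero → 0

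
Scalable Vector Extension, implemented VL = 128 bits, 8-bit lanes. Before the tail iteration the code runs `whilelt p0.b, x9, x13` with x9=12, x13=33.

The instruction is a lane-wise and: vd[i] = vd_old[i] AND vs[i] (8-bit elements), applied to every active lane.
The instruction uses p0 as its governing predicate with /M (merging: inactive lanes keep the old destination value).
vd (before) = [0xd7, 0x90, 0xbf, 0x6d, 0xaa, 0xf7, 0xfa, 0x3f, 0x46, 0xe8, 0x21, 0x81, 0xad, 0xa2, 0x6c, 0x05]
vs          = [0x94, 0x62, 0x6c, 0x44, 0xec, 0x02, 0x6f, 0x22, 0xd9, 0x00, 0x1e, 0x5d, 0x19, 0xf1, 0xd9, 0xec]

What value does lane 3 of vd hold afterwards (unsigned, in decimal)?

vd[3] = 68

128-bit reg / 8-bit elem → 16 lanes
p0[j] = (12+j < 33); true for j=0..15 → 16 lanes set
  i=0: and(0xd7,0x94) → 148
  i=1: and(0x90,0x62) → 0
  i=2: and(0xbf,0x6c) → 44
  i=3: and(0x6d,0x44) → 68
  i=4: and(0xaa,0xec) → 168
  i=5: and(0xf7,0x02) → 2
  i=6: and(0xfa,0x6f) → 106
  i=7: and(0x3f,0x22) → 34
  i=8: and(0x46,0xd9) → 64
  i=9: and(0xe8,0x00) → 0
  i=10: and(0x21,0x1e) → 0
  i=11: and(0x81,0x5d) → 1
  i=12: and(0xad,0x19) → 9
  i=13: and(0xa2,0xf1) → 160
  i=14: and(0x6c,0xd9) → 72
  i=15: and(0x05,0xec) → 4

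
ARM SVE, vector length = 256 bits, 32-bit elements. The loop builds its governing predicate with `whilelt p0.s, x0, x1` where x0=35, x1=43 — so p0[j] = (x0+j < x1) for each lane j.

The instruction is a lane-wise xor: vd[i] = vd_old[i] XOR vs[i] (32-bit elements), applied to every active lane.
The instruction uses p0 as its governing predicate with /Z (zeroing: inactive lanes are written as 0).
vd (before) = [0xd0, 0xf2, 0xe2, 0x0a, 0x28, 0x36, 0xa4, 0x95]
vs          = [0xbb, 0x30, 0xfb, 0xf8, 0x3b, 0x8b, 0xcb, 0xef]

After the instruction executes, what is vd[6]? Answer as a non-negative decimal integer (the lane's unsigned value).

lane count: 256 div 32 = 8
p0[j] = (35+j < 43); true for j=0..7 → 8 lanes set
lane  0: xor(0xd0,0xbb) ⇒ 0x6b
lane  1: xor(0xf2,0x30) ⇒ 0xc2
lane  2: xor(0xe2,0xfb) ⇒ 0x19
lane  3: xor(0x0a,0xf8) ⇒ 0xf2
lane  4: xor(0x28,0x3b) ⇒ 0x13
lane  5: xor(0x36,0x8b) ⇒ 0xbd
lane  6: xor(0xa4,0xcb) ⇒ 0x6f
lane  7: xor(0x95,0xef) ⇒ 0x7a

vd[6] = 111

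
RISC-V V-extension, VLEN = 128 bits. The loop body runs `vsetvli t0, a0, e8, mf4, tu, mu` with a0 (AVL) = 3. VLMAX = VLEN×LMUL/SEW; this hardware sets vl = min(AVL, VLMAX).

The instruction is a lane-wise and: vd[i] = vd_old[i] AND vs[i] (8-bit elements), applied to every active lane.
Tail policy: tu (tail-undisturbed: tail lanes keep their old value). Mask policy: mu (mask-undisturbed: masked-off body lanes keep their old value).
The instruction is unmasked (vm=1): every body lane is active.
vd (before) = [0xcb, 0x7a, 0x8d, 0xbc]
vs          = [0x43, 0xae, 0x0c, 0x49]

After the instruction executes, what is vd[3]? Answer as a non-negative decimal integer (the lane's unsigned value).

VLMAX = (128 × 1/4) / 8 = 4 lanes
AVL=3 ≤ VLMAX=4, so vl = 3
  i=0: and(0xcb,0x43) → 67
  i=1: and(0x7a,0xae) → 42
  i=2: and(0x8d,0x0c) → 12
  i=3: tail/keep → 188

vd[3] = 188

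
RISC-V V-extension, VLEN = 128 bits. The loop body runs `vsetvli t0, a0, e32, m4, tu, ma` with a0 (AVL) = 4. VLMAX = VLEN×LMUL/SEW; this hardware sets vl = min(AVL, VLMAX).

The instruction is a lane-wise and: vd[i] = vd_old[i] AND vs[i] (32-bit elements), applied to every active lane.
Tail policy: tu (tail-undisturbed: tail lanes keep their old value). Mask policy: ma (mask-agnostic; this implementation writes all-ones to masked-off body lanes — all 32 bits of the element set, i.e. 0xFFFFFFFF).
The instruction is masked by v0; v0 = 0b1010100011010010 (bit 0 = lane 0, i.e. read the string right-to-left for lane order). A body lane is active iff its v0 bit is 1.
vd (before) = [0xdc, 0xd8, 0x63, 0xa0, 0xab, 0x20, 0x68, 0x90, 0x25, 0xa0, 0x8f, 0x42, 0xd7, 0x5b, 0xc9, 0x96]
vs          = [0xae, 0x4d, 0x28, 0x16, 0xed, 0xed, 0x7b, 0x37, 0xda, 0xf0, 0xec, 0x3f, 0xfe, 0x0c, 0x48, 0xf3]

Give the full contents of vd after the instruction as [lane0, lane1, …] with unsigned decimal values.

vd = [4294967295, 72, 4294967295, 4294967295, 171, 32, 104, 144, 37, 160, 143, 66, 215, 91, 201, 150]

lanes per group: 128·4/32 = 16
vl = min(AVL, VLMAX) = min(4, 16) = 4
lane  0: mask-off/ones ⇒ 0xffffffff
lane  1: and(0xd8,0x4d) ⇒ 0x48
lane  2: mask-off/ones ⇒ 0xffffffff
lane  3: mask-off/ones ⇒ 0xffffffff
lane  4: tail/keep ⇒ 0xab
lane  5: tail/keep ⇒ 0x20
lane  6: tail/keep ⇒ 0x68
lane  7: tail/keep ⇒ 0x90
lane  8: tail/keep ⇒ 0x25
lane  9: tail/keep ⇒ 0xa0
lane 10: tail/keep ⇒ 0x8f
lane 11: tail/keep ⇒ 0x42
lane 12: tail/keep ⇒ 0xd7
lane 13: tail/keep ⇒ 0x5b
lane 14: tail/keep ⇒ 0xc9
lane 15: tail/keep ⇒ 0x96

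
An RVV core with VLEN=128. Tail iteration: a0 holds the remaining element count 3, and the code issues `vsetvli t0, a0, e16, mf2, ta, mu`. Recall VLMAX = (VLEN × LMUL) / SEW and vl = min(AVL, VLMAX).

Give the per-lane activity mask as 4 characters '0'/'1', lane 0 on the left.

predicate = 1110

VLMAX = (128 × 1/2) / 16 = 4 lanes
vl = min(AVL, VLMAX) = min(3, 4) = 3
bits (lane 0 leftmost): 1110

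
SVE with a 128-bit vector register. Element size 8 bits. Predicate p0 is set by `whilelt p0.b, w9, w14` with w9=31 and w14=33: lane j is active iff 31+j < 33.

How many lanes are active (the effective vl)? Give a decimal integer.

lane count: 128 div 8 = 16
p0[j] = (31+j < 33); true for j=0..1 → 2 lanes set

vl = 2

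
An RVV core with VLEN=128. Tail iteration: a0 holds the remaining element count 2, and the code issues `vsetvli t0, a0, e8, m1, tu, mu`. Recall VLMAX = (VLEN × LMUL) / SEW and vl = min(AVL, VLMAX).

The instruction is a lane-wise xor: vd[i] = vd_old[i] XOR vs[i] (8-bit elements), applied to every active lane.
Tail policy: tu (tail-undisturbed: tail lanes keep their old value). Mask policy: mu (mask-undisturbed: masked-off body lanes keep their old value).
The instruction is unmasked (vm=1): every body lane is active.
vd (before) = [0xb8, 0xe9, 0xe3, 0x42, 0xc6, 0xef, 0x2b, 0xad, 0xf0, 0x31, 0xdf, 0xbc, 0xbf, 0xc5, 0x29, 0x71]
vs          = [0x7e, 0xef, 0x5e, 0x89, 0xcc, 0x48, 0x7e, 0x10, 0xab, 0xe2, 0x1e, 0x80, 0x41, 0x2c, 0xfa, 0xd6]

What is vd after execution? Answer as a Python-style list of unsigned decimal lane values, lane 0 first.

lanes per group: 128·1/8 = 16
vl = min(AVL, VLMAX) = min(2, 16) = 2
vd[0] xor(0xb8,0x7e) -> 0xc6
vd[1] xor(0xe9,0xef) -> 0x06
vd[2] tail/keep -> 0xe3
vd[3] tail/keep -> 0x42
vd[4] tail/keep -> 0xc6
vd[5] tail/keep -> 0xef
vd[6] tail/keep -> 0x2b
vd[7] tail/keep -> 0xad
vd[8] tail/keep -> 0xf0
vd[9] tail/keep -> 0x31
vd[10] tail/keep -> 0xdf
vd[11] tail/keep -> 0xbc
vd[12] tail/keep -> 0xbf
vd[13] tail/keep -> 0xc5
vd[14] tail/keep -> 0x29
vd[15] tail/keep -> 0x71

vd = [198, 6, 227, 66, 198, 239, 43, 173, 240, 49, 223, 188, 191, 197, 41, 113]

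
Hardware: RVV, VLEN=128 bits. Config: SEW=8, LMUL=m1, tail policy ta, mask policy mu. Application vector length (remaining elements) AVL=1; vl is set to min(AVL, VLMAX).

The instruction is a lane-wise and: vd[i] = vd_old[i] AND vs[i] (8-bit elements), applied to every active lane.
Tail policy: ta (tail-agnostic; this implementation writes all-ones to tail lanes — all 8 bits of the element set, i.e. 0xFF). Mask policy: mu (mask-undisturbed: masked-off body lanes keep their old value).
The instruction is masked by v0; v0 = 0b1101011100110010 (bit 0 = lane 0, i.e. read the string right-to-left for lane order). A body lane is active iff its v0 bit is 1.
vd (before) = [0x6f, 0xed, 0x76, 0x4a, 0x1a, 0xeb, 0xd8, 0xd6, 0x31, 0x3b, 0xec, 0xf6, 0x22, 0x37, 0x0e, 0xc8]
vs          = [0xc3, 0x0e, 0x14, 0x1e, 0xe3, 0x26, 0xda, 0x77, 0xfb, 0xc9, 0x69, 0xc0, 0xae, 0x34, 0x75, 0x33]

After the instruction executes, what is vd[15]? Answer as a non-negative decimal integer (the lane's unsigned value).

VLMAX = VLEN×LMUL/SEW = 128×1/8 = 16
AVL=1 ≤ VLMAX=16, so vl = 1
lane  0: mask-off/keep ⇒ 0x6f
lane  1: tail/ones ⇒ 0xff
lane  2: tail/ones ⇒ 0xff
lane  3: tail/ones ⇒ 0xff
lane  4: tail/ones ⇒ 0xff
lane  5: tail/ones ⇒ 0xff
lane  6: tail/ones ⇒ 0xff
lane  7: tail/ones ⇒ 0xff
lane  8: tail/ones ⇒ 0xff
lane  9: tail/ones ⇒ 0xff
lane 10: tail/ones ⇒ 0xff
lane 11: tail/ones ⇒ 0xff
lane 12: tail/ones ⇒ 0xff
lane 13: tail/ones ⇒ 0xff
lane 14: tail/ones ⇒ 0xff
lane 15: tail/ones ⇒ 0xff

vd[15] = 255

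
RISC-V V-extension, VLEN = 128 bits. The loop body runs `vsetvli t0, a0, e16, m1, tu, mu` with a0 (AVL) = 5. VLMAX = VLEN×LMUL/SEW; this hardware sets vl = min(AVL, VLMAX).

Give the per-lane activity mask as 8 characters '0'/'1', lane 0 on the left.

lanes per group: 128·1/16 = 8
vl = min(AVL, VLMAX) = min(5, 8) = 5
bits (lane 0 leftmost): 11111000

predicate = 11111000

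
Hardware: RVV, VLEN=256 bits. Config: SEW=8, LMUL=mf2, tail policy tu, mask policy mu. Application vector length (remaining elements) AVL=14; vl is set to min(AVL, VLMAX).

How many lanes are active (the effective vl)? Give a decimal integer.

VLMAX = VLEN×LMUL/SEW = 256×1/2/8 = 16
vl = min(AVL, VLMAX) = min(14, 16) = 14

vl = 14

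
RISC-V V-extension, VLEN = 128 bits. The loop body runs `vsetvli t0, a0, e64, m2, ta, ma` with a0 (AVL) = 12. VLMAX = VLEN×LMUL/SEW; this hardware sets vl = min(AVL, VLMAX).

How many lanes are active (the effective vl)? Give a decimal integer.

VLMAX = VLEN×LMUL/SEW = 128×2/64 = 4
vl ← min(12, 4) = 4

vl = 4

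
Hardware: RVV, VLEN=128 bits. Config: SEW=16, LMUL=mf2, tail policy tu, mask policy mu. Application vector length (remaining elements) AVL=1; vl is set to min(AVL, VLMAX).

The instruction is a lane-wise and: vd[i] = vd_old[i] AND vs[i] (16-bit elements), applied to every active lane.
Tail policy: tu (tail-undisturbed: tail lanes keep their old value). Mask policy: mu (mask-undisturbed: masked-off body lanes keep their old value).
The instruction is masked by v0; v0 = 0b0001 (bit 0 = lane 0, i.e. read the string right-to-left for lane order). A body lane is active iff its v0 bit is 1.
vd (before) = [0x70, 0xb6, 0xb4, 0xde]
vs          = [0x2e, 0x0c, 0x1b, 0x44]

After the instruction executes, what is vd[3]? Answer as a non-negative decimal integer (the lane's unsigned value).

lanes per group: 128·1/2/16 = 4
vl ← min(1, 4) = 1
lane  0: and(0x70,0x2e) ⇒ 0x20
lane  1: tail/keep ⇒ 0xb6
lane  2: tail/keep ⇒ 0xb4
lane  3: tail/keep ⇒ 0xde

vd[3] = 222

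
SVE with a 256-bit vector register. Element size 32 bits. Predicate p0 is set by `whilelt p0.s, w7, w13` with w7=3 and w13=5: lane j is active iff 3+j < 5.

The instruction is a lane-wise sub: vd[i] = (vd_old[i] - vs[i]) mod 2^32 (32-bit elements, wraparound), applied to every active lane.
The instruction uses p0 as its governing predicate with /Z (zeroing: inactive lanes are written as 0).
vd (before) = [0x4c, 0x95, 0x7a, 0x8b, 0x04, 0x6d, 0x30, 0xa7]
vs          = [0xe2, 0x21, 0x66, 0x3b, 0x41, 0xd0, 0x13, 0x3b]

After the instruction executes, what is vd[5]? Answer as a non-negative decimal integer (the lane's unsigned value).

vd[5] = 0

register lanes = 256/32 = 8
p0[j] = (3+j < 5); true for j=0..1 → 2 lanes set
  i=0: sub(0x4c,0xe2) → 4294967146
  i=1: sub(0x95,0x21) → 116
  i=2: tail/zero → 0
  i=3: tail/zero → 0
  i=4: tail/zero → 0
  i=5: tail/zero → 0
  i=6: tail/zero → 0
  i=7: tail/zero → 0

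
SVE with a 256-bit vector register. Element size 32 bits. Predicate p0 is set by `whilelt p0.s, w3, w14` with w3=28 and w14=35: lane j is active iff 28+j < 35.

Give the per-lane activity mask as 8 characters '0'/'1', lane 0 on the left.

predicate = 11111110

lane count: 256 div 32 = 8
whilelt: lane j active iff 28+j < 35 → j < 7 → 7 active
bits (lane 0 leftmost): 11111110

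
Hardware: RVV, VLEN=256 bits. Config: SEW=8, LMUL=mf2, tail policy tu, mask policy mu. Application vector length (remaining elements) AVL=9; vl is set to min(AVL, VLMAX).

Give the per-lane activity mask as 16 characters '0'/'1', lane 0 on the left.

predicate = 1111111110000000

lanes per group: 256·1/2/8 = 16
vl = min(AVL, VLMAX) = min(9, 16) = 9
bits (lane 0 leftmost): 1111111110000000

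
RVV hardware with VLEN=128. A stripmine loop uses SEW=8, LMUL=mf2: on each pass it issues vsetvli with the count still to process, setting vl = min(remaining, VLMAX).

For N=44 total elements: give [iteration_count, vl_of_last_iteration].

lanes per group: 128·1/2/8 = 8
44 elements at 8/iter → 6 passes, remainder 4 on the last

[iterations, last_vl] = [6, 4]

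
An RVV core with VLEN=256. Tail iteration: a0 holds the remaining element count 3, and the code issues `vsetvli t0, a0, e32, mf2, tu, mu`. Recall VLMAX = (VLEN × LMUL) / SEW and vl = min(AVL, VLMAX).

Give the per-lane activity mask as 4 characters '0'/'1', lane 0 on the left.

predicate = 1110

VLMAX = (256 × 1/2) / 32 = 4 lanes
vl ← min(3, 4) = 3
bits (lane 0 leftmost): 1110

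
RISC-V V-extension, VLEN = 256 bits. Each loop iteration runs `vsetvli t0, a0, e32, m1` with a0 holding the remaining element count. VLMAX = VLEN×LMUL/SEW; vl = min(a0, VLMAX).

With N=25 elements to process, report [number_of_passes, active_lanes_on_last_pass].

lanes per group: 256·1/32 = 8
25 elements at 8/iter → 4 passes, remainder 1 on the last

[iterations, last_vl] = [4, 1]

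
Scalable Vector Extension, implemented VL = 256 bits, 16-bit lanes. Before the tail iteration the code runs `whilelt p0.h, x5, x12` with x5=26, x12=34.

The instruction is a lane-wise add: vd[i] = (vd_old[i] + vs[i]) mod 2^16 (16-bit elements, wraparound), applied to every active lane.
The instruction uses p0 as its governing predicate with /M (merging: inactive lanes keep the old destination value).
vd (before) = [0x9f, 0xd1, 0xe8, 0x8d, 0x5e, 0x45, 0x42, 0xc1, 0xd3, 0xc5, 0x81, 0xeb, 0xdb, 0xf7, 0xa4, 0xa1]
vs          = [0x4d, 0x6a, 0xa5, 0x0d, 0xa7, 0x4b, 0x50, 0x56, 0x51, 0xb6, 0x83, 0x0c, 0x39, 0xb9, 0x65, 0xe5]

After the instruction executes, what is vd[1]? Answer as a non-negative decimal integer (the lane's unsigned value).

vd[1] = 315

register lanes = 256/16 = 16
whilelt: lane j active iff 26+j < 34 → j < 8 → 8 active
lane  0: add(0x9f,0x4d) ⇒ 0xec
lane  1: add(0xd1,0x6a) ⇒ 0x13b
lane  2: add(0xe8,0xa5) ⇒ 0x18d
lane  3: add(0x8d,0x0d) ⇒ 0x9a
lane  4: add(0x5e,0xa7) ⇒ 0x105
lane  5: add(0x45,0x4b) ⇒ 0x90
lane  6: add(0x42,0x50) ⇒ 0x92
lane  7: add(0xc1,0x56) ⇒ 0x117
lane  8: tail/keep ⇒ 0xd3
lane  9: tail/keep ⇒ 0xc5
lane 10: tail/keep ⇒ 0x81
lane 11: tail/keep ⇒ 0xeb
lane 12: tail/keep ⇒ 0xdb
lane 13: tail/keep ⇒ 0xf7
lane 14: tail/keep ⇒ 0xa4
lane 15: tail/keep ⇒ 0xa1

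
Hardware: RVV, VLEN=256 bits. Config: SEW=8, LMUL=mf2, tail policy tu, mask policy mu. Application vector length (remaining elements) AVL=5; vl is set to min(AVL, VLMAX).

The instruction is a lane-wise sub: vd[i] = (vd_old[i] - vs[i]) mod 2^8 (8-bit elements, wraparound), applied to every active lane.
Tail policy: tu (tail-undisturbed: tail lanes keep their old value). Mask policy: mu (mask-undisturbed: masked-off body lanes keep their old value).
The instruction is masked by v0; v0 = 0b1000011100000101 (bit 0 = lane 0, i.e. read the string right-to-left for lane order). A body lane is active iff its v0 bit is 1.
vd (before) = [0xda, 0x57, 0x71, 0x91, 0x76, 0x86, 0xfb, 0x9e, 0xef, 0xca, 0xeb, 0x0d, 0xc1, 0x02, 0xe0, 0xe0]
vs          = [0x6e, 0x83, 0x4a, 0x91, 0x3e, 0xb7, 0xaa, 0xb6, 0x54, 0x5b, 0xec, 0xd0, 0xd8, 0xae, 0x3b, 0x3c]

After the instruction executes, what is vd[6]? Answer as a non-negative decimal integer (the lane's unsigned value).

vd[6] = 251

VLMAX = (256 × 1/2) / 8 = 16 lanes
AVL=5 ≤ VLMAX=16, so vl = 5
  i=0: sub(0xda,0x6e) → 108
  i=1: mask-off/keep → 87
  i=2: sub(0x71,0x4a) → 39
  i=3: mask-off/keep → 145
  i=4: mask-off/keep → 118
  i=5: tail/keep → 134
  i=6: tail/keep → 251
  i=7: tail/keep → 158
  i=8: tail/keep → 239
  i=9: tail/keep → 202
  i=10: tail/keep → 235
  i=11: tail/keep → 13
  i=12: tail/keep → 193
  i=13: tail/keep → 2
  i=14: tail/keep → 224
  i=15: tail/keep → 224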